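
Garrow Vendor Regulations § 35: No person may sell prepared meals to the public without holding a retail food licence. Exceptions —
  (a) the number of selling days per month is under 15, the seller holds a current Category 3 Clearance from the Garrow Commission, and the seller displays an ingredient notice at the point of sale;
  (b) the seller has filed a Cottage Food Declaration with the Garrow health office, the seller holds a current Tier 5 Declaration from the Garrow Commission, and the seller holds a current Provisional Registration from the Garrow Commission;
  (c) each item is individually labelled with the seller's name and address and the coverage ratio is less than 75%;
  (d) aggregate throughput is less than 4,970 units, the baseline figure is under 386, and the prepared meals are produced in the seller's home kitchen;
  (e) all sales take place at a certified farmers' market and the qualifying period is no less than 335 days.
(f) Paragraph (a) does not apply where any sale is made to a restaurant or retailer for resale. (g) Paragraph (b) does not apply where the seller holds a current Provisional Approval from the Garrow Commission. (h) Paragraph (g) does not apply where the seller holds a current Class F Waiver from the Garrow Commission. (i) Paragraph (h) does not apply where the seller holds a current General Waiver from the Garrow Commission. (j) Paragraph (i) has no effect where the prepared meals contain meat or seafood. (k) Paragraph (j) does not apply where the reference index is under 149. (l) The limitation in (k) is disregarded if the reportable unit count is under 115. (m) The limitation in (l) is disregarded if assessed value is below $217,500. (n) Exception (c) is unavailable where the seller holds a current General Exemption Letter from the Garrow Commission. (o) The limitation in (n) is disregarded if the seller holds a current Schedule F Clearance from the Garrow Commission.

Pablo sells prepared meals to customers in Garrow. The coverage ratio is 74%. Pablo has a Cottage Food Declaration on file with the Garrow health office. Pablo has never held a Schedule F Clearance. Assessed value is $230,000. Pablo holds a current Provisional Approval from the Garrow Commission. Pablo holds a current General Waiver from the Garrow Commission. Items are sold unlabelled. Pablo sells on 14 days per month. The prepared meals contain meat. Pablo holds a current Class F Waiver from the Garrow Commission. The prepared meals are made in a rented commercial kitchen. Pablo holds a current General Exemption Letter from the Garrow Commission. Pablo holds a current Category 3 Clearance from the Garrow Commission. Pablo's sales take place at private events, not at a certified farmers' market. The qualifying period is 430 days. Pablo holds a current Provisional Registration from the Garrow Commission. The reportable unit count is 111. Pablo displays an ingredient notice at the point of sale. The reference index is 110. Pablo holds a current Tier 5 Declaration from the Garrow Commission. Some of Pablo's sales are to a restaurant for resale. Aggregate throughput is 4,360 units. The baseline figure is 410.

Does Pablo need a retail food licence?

No — exception (b) applies; Pablo is not required to hold a retail food licence.

All of (a)'s requirements are met (the number of selling days per month is 14, under the 15 limit; a current Category 3 Clearance is held; an ingredient notice is displayed). But applying paragraph (f): (f) operates against (a): some sales are to a restaurant for resale. Exception (a) does not apply.
All of (b)'s requirements are met (a Cottage Food Declaration is on file; a current Tier 5 Declaration is held; a current Provisional Registration is held). Applying paragraphs (g)–(m): (g) is triggered (a current Provisional Approval is held), but is displaced by (h): (h) operates against (g): a current Class F Waiver is held. (i) would limit (h) — a current General Waiver is held — but (j) sets (i) aside: (j) operates against (i): the prepared meals contain meat. (k) is triggered (the reference index is 110, under the 149 limit), but is displaced by (l): (l) operates against (k): the reportable unit count is 111, under the 115 limit. (m), which would lift (l), is not engaged — assessed value is $230,000, not below $217,500. Exception (b) stands.
Exception (c) does not apply: items are sold unlabelled.
Exception (d) requires that the baseline figure is under 386; but the baseline figure is 410, not under 386, so (d) is unavailable.
Exception (e) does not apply: sales are at private events, not a certified farmers' market.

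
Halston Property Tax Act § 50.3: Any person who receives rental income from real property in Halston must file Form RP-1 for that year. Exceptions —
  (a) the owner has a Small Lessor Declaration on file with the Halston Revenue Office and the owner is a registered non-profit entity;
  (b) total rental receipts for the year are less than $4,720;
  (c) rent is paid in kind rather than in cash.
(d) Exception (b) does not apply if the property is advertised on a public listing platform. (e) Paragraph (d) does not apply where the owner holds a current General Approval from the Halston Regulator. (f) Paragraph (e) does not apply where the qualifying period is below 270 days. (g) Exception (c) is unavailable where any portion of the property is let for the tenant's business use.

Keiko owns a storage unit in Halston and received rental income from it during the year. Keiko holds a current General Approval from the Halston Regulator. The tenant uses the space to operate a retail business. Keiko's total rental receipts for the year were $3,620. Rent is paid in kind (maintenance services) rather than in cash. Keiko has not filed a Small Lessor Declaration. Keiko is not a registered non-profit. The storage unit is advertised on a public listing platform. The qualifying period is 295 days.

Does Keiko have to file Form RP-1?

No — exception (b) applies; Keiko is not required to file Form RP-1.

Exception (a) fails — no Small Lessor Declaration is on file.
All of (b)'s requirements are met (total rental receipts for the year are $3,620, less than the $4,720 limit). Under paragraphs (d)–(f): (d) applies (the property is publicly advertised), but yields to (e): (e) operates against (d): a current General Approval is held. (f) is not triggered (the qualifying period is 295 days, not below 270 days), so (e) stands. So (b) applies.
Exception (c): rent is paid in kind — every condition holds. However, paragraph (g) must be considered: (g) operates — the space is let for business use. So (c) is unavailable.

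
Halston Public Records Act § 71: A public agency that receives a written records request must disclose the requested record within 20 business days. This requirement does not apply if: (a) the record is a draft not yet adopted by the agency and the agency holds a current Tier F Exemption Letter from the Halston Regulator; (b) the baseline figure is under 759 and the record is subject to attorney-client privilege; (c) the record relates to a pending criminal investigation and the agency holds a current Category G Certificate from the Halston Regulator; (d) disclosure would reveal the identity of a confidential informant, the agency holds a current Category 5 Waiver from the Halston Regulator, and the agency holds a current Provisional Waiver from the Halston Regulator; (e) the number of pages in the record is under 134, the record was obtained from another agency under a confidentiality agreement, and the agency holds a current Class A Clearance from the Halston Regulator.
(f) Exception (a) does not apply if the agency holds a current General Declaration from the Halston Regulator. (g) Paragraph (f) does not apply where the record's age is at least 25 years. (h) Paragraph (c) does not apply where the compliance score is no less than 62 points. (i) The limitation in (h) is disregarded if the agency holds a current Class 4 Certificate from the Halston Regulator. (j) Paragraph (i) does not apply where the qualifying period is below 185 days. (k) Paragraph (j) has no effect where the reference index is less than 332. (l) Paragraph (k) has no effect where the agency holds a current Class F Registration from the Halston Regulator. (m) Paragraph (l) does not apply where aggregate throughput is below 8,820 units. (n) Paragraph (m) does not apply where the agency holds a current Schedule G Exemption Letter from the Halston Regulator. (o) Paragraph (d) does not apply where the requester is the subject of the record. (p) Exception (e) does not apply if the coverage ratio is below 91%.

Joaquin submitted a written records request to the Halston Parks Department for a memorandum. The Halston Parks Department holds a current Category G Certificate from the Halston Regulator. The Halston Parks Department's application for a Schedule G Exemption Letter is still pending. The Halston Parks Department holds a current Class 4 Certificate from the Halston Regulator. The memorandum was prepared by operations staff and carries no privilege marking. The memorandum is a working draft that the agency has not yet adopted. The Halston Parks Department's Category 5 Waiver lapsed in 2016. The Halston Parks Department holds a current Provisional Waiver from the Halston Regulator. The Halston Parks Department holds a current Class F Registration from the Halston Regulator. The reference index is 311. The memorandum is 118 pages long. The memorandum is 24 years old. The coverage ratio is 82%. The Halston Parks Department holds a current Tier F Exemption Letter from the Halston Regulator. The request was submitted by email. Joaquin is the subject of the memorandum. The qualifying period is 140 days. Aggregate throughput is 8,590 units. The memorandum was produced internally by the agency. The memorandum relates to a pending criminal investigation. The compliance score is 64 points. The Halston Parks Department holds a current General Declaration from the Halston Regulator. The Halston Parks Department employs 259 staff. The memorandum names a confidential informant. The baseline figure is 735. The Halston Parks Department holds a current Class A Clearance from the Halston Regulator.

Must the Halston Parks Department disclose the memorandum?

No — exception (c) applies; the Halston Parks Department is not required to disclose the memorandum.

All of (a)'s requirements are met (the memorandum is an unadopted draft; a current Tier F Exemption Letter is held). But: (f) operates against (a): a current General Declaration is held. (g) is not triggered (the record's age is 24 years, short of 25 years), so (f) stands. (a) is therefore removed.
Exception (b) does not apply: the memorandum carries no privilege marking.
All of (c)'s requirements are met (the memorandum relates to a pending investigation; a current Category G Certificate is held). Considering the limiting provisions: (h) would limit (c) — the compliance score is 64 points, meeting the 62 points threshold — but (i) sets (h) aside: (i) operates — a current Class 4 Certificate is held. (j) would limit (i) — the qualifying period is 140 days, below the 185 days limit — but (k) sets (j) aside: (k) is triggered — the reference index is 311, less than the 332 limit. (l) would limit (k) — a current Class F Registration is held — but (m) sets (l) aside: (m) operates against (l): aggregate throughput is 8,590 units, below the 8,820 units limit. (n), which would lift (m), is not engaged — no current Schedule G Exemption Letter is held. (c) remains available.
Exception (d) requires that the agency holds a current Category 5 Waiver from the Halston Regulator; but no current Category 5 Waiver is held, so (d) is unavailable.
Exception (e) requires that the record was obtained from another agency under a confidentiality agreement; but the memorandum was produced internally, so (e) is unavailable.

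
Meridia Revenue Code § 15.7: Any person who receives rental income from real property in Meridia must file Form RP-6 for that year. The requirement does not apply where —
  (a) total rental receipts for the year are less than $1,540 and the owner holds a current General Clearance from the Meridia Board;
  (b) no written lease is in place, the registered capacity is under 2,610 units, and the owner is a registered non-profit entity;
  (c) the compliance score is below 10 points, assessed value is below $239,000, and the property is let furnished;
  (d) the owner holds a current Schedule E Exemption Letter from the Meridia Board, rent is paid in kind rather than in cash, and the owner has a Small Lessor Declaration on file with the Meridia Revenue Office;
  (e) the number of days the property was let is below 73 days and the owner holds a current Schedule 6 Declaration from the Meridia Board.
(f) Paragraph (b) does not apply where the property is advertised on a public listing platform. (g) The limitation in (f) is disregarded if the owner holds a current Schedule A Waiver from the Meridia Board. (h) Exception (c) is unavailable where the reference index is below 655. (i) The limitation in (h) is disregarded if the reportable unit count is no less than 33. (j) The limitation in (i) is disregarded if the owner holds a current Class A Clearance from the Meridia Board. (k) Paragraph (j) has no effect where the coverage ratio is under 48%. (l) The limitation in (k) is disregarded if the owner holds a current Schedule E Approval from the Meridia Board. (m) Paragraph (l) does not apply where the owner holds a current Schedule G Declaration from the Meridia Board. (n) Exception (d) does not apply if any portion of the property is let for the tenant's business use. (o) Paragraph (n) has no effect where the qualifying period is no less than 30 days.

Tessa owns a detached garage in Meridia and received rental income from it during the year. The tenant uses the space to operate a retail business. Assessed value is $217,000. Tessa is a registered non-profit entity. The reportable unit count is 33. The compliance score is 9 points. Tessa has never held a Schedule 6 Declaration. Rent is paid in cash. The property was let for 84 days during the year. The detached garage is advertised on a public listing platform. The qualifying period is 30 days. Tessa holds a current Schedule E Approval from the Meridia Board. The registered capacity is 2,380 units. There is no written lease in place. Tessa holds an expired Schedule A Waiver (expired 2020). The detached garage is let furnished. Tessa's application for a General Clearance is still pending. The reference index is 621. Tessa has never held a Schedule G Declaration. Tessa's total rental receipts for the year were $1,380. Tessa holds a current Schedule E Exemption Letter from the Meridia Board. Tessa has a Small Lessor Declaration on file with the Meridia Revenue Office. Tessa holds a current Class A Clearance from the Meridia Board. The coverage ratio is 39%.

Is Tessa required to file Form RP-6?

Yes — Tessa must file Form RP-6.

Exception (a) fails — the General Clearance is not current.
Exception (b)'s conditions are all satisfied: there is no written lease; the registered capacity is 2,380 units, under the 2,610 units limit; Tessa is a registered non-profit. However, paragraphs (f)–(g) must be considered: (f) operates — the property is publicly advertised. (g), which would lift (f), is not triggered — the Schedule A Waiver is not current. So (b) is unavailable.
All of (c)'s requirements are met (the compliance score is 9 points, below the 10 points limit; assessed value is $217,000, below the $239,000 limit; the property is let furnished). However, paragraphs (h)–(m) must be considered: (h) operates against (c): the reference index is 621, below the 655 limit. (i) is triggered (the reportable unit count is 33, meeting the 33 threshold), but is set aside by (j): (j) operates against (i): a current Class A Clearance is held. (k) operates (the coverage ratio is 39%, under the 48% limit), but is overridden by (l): (l) operates — a current Schedule E Approval is held. (m), which would lift (l), is not triggered — no current Schedule G Declaration is held. So (c) is unavailable.
Exception (d) requires that rent is paid in kind rather than in cash; but rent is paid in cash, so (d) is unavailable.
Exception (e) fails — the number of days the property was let is 84 days, not below 73 days.
No exception is made out. Tessa falls within the general rule.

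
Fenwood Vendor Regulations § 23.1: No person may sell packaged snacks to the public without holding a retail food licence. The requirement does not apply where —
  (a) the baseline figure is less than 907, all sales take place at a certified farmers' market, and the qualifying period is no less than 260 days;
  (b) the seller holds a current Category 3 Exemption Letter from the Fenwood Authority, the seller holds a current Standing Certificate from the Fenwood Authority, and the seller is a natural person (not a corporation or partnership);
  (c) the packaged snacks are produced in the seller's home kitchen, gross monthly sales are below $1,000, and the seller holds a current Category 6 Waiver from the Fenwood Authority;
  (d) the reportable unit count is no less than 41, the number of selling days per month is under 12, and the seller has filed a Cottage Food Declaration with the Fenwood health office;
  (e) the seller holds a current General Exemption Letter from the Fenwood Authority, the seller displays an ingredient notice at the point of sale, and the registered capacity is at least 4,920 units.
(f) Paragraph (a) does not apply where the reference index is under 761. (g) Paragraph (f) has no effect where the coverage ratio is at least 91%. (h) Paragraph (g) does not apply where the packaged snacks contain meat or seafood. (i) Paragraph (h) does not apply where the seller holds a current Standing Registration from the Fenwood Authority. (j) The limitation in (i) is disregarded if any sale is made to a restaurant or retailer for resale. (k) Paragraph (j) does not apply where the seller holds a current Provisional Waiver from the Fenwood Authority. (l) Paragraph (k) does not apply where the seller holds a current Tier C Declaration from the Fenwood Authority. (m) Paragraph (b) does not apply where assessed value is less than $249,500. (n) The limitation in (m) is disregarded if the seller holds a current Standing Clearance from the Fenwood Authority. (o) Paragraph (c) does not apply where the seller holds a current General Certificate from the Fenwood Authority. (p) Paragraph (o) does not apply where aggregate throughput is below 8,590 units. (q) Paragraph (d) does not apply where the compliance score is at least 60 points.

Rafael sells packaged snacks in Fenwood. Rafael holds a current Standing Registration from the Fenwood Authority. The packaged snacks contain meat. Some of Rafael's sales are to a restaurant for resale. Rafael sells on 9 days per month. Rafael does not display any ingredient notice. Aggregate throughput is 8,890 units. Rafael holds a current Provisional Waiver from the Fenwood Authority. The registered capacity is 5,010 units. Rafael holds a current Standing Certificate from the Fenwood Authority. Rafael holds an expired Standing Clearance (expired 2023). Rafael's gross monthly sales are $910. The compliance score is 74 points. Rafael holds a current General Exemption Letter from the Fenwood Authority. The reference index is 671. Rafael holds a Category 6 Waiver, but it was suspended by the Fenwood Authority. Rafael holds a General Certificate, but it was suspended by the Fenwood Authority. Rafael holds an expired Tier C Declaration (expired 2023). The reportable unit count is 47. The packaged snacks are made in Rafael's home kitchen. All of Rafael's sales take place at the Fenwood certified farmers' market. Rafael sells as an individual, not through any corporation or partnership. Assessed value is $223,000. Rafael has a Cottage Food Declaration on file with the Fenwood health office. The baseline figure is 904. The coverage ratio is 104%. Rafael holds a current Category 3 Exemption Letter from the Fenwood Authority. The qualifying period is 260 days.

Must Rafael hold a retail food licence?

Exception (a)'s conditions are all satisfied: the baseline figure is 904, less than the 907 limit; all sales are at a certified farmers' market; the qualifying period is 260 days, meeting the 260 days threshold. Considering the limiting provisions: (f) applies (the reference index is 671, under the 761 limit), but is set aside by (g): (g) applies — the coverage ratio is 104%, meeting the 91% threshold. (h) would limit (g) — the packaged snacks contain meat — but (i) sets (h) aside: (i) applies — a current Standing Registration is held. (j) operates (some sales are to a restaurant for resale), but is displaced by (k): (k) operates against (j): a current Provisional Waiver is held. (l), which would lift (k), does not operate here — there is no Tier C Declaration in force. So (a) applies.
Exception (b): a current Category 3 Exemption Letter is held; a current Standing Certificate is held; the seller is a natural person — every condition holds. Turning to paragraphs (m)–(n): (m) operates — assessed value is $223,000, less than the $249,500 limit. (n), which would lift (m), does not operate here — no current Standing Clearance is held. Exception (b) does not apply.
Exception (c) fails — the Category 6 Waiver is not current.
All of (d)'s requirements are met (the reportable unit count is 47, meeting the 41 threshold; the number of selling days per month is 9, under the 12 limit; a Cottage Food Declaration is on file). But: (q) operates against (d): the compliance score is 74 points, meeting the 60 points threshold. (d) is therefore removed.
Exception (e) requires that the seller displays an ingredient notice at the point of sale; but no ingredient notice is displayed, so (e) is unavailable.

No — exception (a) applies; Rafael is not required to hold a retail food licence.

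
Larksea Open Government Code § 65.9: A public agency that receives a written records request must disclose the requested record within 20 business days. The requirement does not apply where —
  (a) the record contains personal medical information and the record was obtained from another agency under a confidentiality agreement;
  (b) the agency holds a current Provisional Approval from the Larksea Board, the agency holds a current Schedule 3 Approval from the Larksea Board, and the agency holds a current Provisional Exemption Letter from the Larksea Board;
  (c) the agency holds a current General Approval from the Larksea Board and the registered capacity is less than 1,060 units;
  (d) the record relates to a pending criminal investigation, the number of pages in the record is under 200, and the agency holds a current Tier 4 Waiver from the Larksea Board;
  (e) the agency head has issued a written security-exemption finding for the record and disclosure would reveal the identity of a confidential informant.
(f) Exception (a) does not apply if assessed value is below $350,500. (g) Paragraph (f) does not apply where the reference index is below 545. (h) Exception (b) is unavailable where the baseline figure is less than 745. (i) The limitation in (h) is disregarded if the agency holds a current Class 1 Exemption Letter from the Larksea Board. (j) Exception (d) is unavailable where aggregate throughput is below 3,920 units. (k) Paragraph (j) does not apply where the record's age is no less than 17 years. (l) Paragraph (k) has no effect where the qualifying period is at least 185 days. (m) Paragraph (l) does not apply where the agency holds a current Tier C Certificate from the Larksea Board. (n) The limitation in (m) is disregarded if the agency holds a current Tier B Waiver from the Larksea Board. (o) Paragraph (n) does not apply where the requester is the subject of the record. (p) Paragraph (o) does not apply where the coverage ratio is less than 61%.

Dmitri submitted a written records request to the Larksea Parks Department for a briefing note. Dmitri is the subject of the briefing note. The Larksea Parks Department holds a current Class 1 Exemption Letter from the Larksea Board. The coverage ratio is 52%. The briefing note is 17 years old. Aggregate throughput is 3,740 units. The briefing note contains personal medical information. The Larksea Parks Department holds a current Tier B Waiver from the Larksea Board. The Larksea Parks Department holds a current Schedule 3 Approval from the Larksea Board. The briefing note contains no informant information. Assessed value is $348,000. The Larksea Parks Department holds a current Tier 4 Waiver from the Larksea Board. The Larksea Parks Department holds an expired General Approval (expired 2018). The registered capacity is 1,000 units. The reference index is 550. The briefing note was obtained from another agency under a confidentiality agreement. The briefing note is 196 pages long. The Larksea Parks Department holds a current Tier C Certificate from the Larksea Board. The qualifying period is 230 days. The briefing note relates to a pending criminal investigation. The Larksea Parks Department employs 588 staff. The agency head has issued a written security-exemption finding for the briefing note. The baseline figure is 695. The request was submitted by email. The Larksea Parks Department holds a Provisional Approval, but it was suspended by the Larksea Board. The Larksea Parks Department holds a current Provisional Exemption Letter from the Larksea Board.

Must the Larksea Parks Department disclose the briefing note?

Yes — the Larksea Parks Department must disclose the briefing note.

All of (a)'s requirements are met (the briefing note contains personal medical information; the briefing note was obtained under a confidentiality agreement). But applying paragraphs (f)–(g): (f) operates against (a): assessed value is $348,000, below the $350,500 limit. (g), which would lift (f), is not triggered — the reference index is 550, not below 545. (a) is therefore removed.
Exception (b) fails — no current Provisional Approval is held.
Exception (c) does not apply: there is no General Approval in force.
All of (d)'s requirements are met (the briefing note relates to a pending investigation; the number of pages in the record is 196, under the 200 limit; a current Tier 4 Waiver is held). However, paragraphs (j)–(p) must be considered: (j) operates — aggregate throughput is 3,740 units, below the 3,920 units limit. (k) operates (the record's age is 17 years, meeting the 17 years threshold), but is overridden by (l): (l) is engaged — the qualifying period is 230 days, meeting the 185 days threshold. (m) is triggered (a current Tier C Certificate is held), but is displaced by (n): (n) operates against (m): a current Tier B Waiver is held. (o) applies (Dmitri is the subject of the briefing note), but yields to (p): (p) is triggered — the coverage ratio is 52%, less than the 61% limit. (d) is therefore removed.
Exception (e) requires that disclosure would reveal the identity of a confidential informant; but the briefing note contains no informant information, so (e) is unavailable.
None of the exceptions is available; § 65.9 applies in full.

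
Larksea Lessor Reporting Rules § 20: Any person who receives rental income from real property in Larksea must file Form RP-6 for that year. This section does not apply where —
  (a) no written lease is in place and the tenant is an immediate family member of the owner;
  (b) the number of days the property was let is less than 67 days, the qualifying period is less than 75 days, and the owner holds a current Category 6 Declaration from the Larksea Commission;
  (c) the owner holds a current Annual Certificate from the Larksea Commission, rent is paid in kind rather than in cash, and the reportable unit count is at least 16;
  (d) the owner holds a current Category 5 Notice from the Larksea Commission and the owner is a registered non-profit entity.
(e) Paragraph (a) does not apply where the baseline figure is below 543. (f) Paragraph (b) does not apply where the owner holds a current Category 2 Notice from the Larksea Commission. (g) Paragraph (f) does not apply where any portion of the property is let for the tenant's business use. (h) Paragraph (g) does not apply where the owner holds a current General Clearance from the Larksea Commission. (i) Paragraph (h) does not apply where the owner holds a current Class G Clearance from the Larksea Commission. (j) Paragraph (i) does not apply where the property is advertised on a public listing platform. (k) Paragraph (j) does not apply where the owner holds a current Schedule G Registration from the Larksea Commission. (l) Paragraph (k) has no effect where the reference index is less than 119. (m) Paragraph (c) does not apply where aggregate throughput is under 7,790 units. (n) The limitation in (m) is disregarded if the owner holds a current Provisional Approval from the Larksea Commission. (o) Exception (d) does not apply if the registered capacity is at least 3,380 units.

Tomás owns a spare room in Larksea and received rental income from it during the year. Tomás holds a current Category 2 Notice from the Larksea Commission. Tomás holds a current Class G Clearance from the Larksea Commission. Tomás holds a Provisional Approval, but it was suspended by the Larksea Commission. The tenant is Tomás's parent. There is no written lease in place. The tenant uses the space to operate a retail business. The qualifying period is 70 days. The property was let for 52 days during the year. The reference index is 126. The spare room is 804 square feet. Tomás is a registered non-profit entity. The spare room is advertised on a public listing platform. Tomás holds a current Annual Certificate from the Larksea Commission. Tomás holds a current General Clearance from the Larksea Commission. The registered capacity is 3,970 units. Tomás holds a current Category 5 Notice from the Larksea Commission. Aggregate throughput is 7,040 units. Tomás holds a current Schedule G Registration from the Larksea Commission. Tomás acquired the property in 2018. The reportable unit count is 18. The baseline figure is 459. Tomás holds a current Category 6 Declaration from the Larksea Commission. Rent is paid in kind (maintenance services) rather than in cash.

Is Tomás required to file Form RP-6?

Exception (a) is satisfied on its face — there is no written lease; the tenant is an immediate family member. But applying paragraph (e): (e) operates against (a): the baseline figure is 459, below the 543 limit. So (a) is unavailable.
Exception (b) is satisfied on its face — the number of days the property was let is 52 days, less than the 67 days limit; the qualifying period is 70 days, less than the 75 days limit; a current Category 6 Declaration is held. As to paragraphs (f)–(l): (f) operates (a current Category 2 Notice is held), but is overridden by (g): (g) is triggered — the space is let for business use. (h) would limit (g) — a current General Clearance is held — but (i) sets (h) aside: (i) operates against (h): a current Class G Clearance is held. (j) would limit (i) — the property is publicly advertised — but (k) sets (j) aside: (k) operates against (j): a current Schedule G Registration is held. (l), which would lift (k), is not engaged — the reference index is 126, not less than 119. (b) remains available.
Exception (c) is satisfied on its face — a current Annual Certificate is held; rent is paid in kind; the reportable unit count is 18, meeting the 16 threshold. However, paragraphs (m)–(n) must be considered: (m) operates against (c): aggregate throughput is 7,040 units, under the 7,790 units limit. (n), which would lift (m), is inapplicable — no current Provisional Approval is held. So (c) is unavailable.
Exception (d) is satisfied on its face — a current Category 5 Notice is held; Tomás is a registered non-profit. However, paragraph (o) must be considered: (o) operates against (d): the registered capacity is 3,970 units, meeting the 3,380 units threshold. (d) is therefore removed.

No — exception (b) applies; Tomás is not required to file Form RP-6.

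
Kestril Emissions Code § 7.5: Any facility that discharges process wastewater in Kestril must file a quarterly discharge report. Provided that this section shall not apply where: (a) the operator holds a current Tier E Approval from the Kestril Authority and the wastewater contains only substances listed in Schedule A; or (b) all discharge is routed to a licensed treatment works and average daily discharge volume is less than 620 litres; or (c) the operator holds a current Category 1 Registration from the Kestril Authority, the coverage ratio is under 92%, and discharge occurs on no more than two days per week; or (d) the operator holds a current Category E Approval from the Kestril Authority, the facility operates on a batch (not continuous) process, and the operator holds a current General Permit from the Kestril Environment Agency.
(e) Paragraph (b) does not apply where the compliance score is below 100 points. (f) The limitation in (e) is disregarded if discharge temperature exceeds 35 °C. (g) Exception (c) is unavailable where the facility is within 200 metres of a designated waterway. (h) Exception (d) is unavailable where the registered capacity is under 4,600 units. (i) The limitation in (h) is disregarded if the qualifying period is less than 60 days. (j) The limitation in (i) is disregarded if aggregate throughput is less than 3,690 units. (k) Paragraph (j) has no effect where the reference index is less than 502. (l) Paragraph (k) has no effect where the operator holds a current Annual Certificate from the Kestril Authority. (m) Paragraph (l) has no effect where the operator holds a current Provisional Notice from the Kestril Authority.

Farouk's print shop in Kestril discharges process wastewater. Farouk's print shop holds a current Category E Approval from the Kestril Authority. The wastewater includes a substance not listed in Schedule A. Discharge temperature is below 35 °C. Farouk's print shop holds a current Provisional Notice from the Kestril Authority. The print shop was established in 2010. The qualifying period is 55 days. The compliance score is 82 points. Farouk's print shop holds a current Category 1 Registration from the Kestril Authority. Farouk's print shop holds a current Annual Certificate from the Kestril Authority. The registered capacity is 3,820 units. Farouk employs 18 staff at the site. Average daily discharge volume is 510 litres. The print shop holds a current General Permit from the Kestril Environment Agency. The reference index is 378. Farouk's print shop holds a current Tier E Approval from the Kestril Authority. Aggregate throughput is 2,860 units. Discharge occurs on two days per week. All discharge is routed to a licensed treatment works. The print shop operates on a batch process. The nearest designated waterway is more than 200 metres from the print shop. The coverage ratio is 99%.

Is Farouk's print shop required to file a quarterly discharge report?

Exception (a) does not apply: the wastewater includes a non-Schedule-A substance.
All of (b)'s requirements are met (discharge is routed to a licensed treatment works; average daily discharge volume is 510 litres, less than the 620 litres limit). But: (e) applies — the compliance score is 82 points, below the 100 points limit. (f), which would lift (e), is not triggered — discharge temperature is below 35 °C. Exception (b) does not apply.
Exception (c) does not apply: the coverage ratio is 99%, not under 92%.
Exception (d)'s conditions are all satisfied: a current Category E Approval is held; the facility operates on a batch process; a current General Permit is held. Considering the limiting provisions: (h) would limit (d) — the registered capacity is 3,820 units, under the 4,600 units limit — but (i) sets (h) aside: (i) operates against (h): the qualifying period is 55 days, less than the 60 days limit. (j) would limit (i) — aggregate throughput is 2,860 units, less than the 3,690 units limit — but (k) sets (j) aside: (k) operates against (j): the reference index is 378, less than the 502 limit. (l) is triggered (a current Annual Certificate is held), but is overridden by (m): (m) operates — a current Provisional Notice is held. (d) remains available.

No — exception (d) applies; Farouk's print shop is not required to file a quarterly discharge report.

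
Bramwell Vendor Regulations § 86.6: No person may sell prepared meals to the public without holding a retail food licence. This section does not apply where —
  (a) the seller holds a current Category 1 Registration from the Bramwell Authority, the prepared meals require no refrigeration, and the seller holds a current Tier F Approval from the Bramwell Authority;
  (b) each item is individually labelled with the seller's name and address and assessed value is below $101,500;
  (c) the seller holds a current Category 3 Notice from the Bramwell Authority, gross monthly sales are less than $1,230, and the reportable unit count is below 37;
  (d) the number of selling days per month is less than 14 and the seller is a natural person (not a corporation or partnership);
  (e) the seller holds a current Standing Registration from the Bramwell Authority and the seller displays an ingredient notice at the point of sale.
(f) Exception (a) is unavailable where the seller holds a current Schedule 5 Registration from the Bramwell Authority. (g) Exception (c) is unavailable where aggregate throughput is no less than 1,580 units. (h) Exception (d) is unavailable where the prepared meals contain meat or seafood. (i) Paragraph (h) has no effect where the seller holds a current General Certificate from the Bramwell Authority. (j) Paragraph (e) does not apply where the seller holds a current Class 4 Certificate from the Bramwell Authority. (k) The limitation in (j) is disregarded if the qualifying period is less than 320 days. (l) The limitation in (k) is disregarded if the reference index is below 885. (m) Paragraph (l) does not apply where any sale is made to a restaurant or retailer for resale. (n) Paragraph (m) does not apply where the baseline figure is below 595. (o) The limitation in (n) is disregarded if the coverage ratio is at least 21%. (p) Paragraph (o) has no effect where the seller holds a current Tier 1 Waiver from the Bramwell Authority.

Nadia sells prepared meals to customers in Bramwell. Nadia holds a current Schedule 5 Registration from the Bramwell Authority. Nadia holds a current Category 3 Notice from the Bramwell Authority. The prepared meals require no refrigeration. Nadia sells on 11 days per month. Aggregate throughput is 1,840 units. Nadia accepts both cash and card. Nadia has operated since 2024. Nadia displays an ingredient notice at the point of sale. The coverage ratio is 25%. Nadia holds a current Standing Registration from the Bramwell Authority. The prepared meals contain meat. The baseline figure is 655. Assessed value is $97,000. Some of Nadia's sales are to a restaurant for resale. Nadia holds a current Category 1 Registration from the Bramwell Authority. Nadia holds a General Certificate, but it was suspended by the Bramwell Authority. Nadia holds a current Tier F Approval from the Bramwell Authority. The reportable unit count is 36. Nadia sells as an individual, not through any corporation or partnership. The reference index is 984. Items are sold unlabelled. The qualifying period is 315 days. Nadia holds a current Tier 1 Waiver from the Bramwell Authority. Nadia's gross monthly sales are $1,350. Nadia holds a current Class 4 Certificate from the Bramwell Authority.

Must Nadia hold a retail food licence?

Exception (a) is satisfied on its face — a current Category 1 Registration is held; the prepared meals are shelf-stable; a current Tier F Approval is held. But: (f) operates against (a): a current Schedule 5 Registration is held. Exception (a) does not apply.
Exception (b) fails — items are sold unlabelled.
Exception (c) fails — gross monthly sales are $1,350, not less than $1,230.
Exception (d)'s conditions are all satisfied: the number of selling days per month is 11, less than the 14 limit; the seller is a natural person. But: (h) applies — the prepared meals contain meat. (i), which would lift (h), is not triggered — the General Certificate is not current. So (d) is unavailable.
All of (e)'s requirements are met (a current Standing Registration is held; an ingredient notice is displayed). Considering the limiting provisions: (j) would limit (e) — a current Class 4 Certificate is held — but (k) sets (j) aside: (k) operates against (j): the qualifying period is 315 days, less than the 320 days limit. (l), which would lift (k), is not engaged — the reference index is 984, not below 885. (e) remains available.

No — exception (e) applies; Nadia is not required to hold a retail food licence.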